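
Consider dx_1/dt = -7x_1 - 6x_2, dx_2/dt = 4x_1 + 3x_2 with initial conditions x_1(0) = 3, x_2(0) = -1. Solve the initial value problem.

Coefficient matrix A = [[-7, -6], [4, 3]].
Characteristic polynomial det(A - λI) = λ^2 + 4λ + 3 = 0.
Eigenvalues λ = -3, -1.
For λ=-3: (A-λI) row 1 is [-4, -6], so an eigenvector is (3, -2).
For λ=-1: (A-λI) row 1 is [-6, -6], so an eigenvector is (1, -1).
General solution: c_1e^(-3t)(3,-2) + c_2e^(-t)(1,-1).
Applying x_1(0)=3, x_2(0)=-1 gives c_1=2, c_2=-3.

x_1(t) = -3e^(-t) + 6e^(-3t), x_2(t) = 3e^(-t) - 4e^(-3t)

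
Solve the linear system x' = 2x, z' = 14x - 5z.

Coefficient matrix A = [[2, 0], [14, -5]].
Characteristic polynomial det(A - λI) = λ^2 + 3λ - 10 = 0.
Eigenvalues λ = -5, 2.
For λ=-5: (A-λI) row 1 is [7, 0], so an eigenvector is (0, 1).
For λ=2: (A-λI) row 2 is [14, -7], so an eigenvector is (-1, -2).
General solution: C_1e^(-5t)(0,1) + C_2e^(2t)(-1,-2).

x(t) = -C_2e^(2t), z(t) = C_1e^(-5t) - 2C_2e^(2t)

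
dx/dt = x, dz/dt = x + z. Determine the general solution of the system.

x(t) = C_2e^(t), z(t) = C_1e^(t) + C_2te^(t) - 3C_2e^(t)

Coefficient matrix A = [[1, 0], [1, 1]].
Characteristic polynomial det(A - λI) = λ^2 - 2λ + 1 = 0.
Single eigenvalue λ = 1 with algebraic multiplicity 2.
Eigenvector v = (0,1); generalized eigenvector w with (A-λI)w=v is (1,-3).
General solution: e^(t)[C_1·v + C_2·(t·v + w)].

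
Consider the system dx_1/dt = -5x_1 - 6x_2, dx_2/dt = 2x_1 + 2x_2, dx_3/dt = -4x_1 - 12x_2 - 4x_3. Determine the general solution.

x_1(t) = -3C_1e^(-t) - 2C_2e^(-2t), x_2(t) = 2C_1e^(-t) + C_2e^(-2t), x_3(t) = -4C_1e^(-t) - 2C_2e^(-2t) + C_3e^(-4t)

Coefficient matrix A = [[-5, -6, 0], [2, 2, 0], [-4, -12, -4]].
det(A - λI) = 0 gives eigenvalues λ = -1, -2, -4.
For λ=-1: eigenvector (-3,2,-4).
For λ=-2: eigenvector (-2,1,-2).
For λ=-4: eigenvector (0,0,1).
General solution: C_1e^(-t)(-3,2,-4) + C_2e^(-2t)(-2,1,-2) + C_3e^(-4t)(0,0,1).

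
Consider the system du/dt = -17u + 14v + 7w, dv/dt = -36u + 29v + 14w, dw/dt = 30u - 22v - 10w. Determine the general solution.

u(t) = c_1e^(4t) + c_3e^(-3t), v(t) = 2c_1e^(4t) + c_2e^(t) + 2c_3e^(-3t), w(t) = -c_1e^(4t) - 2c_2e^(t) - 2c_3e^(-3t)

Coefficient matrix A = [[-17, 14, 7], [-36, 29, 14], [30, -22, -10]].
det(A - λI) = 0 gives eigenvalues λ = 4, 1, -3.
For λ=4: eigenvector (1,2,-1).
For λ=1: eigenvector (0,1,-2).
For λ=-3: eigenvector (1,2,-2).
General solution: c_1e^(4t)(1,2,-1) + c_2e^(t)(0,1,-2) + c_3e^(-3t)(1,2,-2).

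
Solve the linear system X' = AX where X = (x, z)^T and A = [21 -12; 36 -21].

Coefficient matrix A = [[21, -12], [36, -21]].
Characteristic polynomial det(A - λI) = λ^2 - 9 = 0.
Eigenvalues λ = -3, 3.
For λ=-3: (A-λI) row 1 is [24, -12], so an eigenvector is (1, 2).
For λ=3: (A-λI) row 1 is [18, -12], so an eigenvector is (2, 3).
General solution: C_1e^(-3t)(1,2) + C_2e^(3t)(2,3).

x(t) = C_1e^(-3t) + 2C_2e^(3t), z(t) = 2C_1e^(-3t) + 3C_2e^(3t)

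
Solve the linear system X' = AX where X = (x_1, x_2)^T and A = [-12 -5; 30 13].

Coefficient matrix A = [[-12, -5], [30, 13]].
Characteristic polynomial det(A - λI) = λ^2 - λ - 6 = 0.
Eigenvalues λ = 3, -2.
For λ=3: (A-λI) row 1 is [-15, -5], so an eigenvector is (-1, 3).
For λ=-2: (A-λI) row 1 is [-10, -5], so an eigenvector is (-1, 2).
General solution: c_1e^(3t)(-1,3) + c_2e^(-2t)(-1,2).

x_1(t) = -c_1e^(3t) - c_2e^(-2t), x_2(t) = 3c_1e^(3t) + 2c_2e^(-2t)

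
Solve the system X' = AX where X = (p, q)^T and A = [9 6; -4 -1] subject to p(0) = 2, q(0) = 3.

Coefficient matrix A = [[9, 6], [-4, -1]].
Characteristic polynomial det(A - λI) = λ^2 - 8λ + 15 = 0.
Eigenvalues λ = 5, 3.
For λ=5: (A-λI) row 1 is [4, 6], so an eigenvector is (3, -2).
For λ=3: (A-λI) row 1 is [6, 6], so an eigenvector is (1, -1).
General solution: K_1e^(5t)(3,-2) + K_2e^(3t)(1,-1).
Applying p(0)=2, q(0)=3 gives K_1=5, K_2=-13.

p(t) = 15e^(5t) - 13e^(3t), q(t) = -10e^(5t) + 13e^(3t)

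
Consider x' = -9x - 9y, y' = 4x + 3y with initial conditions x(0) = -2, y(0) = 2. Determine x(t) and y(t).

Coefficient matrix A = [[-9, -9], [4, 3]].
Characteristic polynomial det(A - λI) = λ^2 + 6λ + 9 = 0.
Single eigenvalue λ = -3 with algebraic multiplicity 2.
Eigenvector v = (-3,2); generalized eigenvector w with (A-λI)w=v is (2,-1).
General solution: e^(-3t)[c_1·v + c_2·(t·v + w)].
Applying x(0)=-2, y(0)=2 gives c_1=2, c_2=2.

x(t) = -6te^(-3t) - 2e^(-3t), y(t) = 4te^(-3t) + 2e^(-3t)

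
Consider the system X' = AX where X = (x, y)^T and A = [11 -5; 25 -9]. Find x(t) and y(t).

x(t) = c_1e^(t)cos(5t) + c_2e^(t)sin(5t), y(t) = c_1e^(t)sin(5t) + 2c_1e^(t)cos(5t) + 2c_2e^(t)sin(5t) - c_2e^(t)cos(5t)

Coefficient matrix A = [[11, -5], [25, -9]].
Characteristic polynomial det(A - λI) = λ^2 - 2λ + 26 = 0.
Eigenvalues λ = 1 ± 5i (complex conjugate pair).
For λ=1+5i: an eigenvector is (1,2) - i(0,1) = (1, 2 - i).
A real fundamental pair from Re and Im of e^((1+5i)t)v: X_1 = e^(t)(cos(5t)·(1,2) + sin(5t)·(0,1)), X_2 = e^(t)(sin(5t)·(1,2) - cos(5t)·(0,1)).
General solution: c_1X_1 + c_2X_2.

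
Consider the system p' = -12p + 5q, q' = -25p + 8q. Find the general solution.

Coefficient matrix A = [[-12, 5], [-25, 8]].
Characteristic polynomial det(A - λI) = λ^2 + 4λ + 29 = 0.
Eigenvalues λ = -2 ± 5i (complex conjugate pair).
For λ=-2+5i: an eigenvector is (0,1) - i(1,2) = (0 - i, 1 - 2i).
A real fundamental pair from Re and Im of e^((-2+5i)t)v: X_1 = e^(-2t)(cos(5t)·(0,1) + sin(5t)·(1,2)), X_2 = e^(-2t)(sin(5t)·(0,1) - cos(5t)·(1,2)).
General solution: C_1X_1 + C_2X_2.

p(t) = C_1e^(-2t)sin(5t) - C_2e^(-2t)cos(5t), q(t) = 2C_1e^(-2t)sin(5t) + C_1e^(-2t)cos(5t) + C_2e^(-2t)sin(5t) - 2C_2e^(-2t)cos(5t)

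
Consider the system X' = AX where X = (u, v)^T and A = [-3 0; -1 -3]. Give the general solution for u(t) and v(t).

Coefficient matrix A = [[-3, 0], [-1, -3]].
Characteristic polynomial det(A - λI) = λ^2 + 6λ + 9 = 0.
Single eigenvalue λ = -3 with algebraic multiplicity 2.
Eigenvector v = (0,1); generalized eigenvector w with (A-λI)w=v is (-1,2).
General solution: e^(-3t)[c_1·v + c_2·(t·v + w)].

u(t) = -c_2e^(-3t), v(t) = c_1e^(-3t) + c_2te^(-3t) + 2c_2e^(-3t)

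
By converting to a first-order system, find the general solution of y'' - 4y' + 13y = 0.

Let x_1 = y, x_2 = y'. Then x_1' = x_2 and x_2' = -13x_1 + 4x_2.
A = [[0,1],[-13,4]]; det(A-λI) = λ^2 - 4λ + 13.
Eigenvalues λ = 2 ± 3i.

y(t) = K_1e^(2t)cos(3t) + K_2e^(2t)sin(3t)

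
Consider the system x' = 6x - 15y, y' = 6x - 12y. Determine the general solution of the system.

x(t) = -C_1e^(-3t)sin(3t) - 2C_1e^(-3t)cos(3t) - 2C_2e^(-3t)sin(3t) + C_2e^(-3t)cos(3t), y(t) = -C_1e^(-3t)sin(3t) - C_1e^(-3t)cos(3t) - C_2e^(-3t)sin(3t) + C_2e^(-3t)cos(3t)

Coefficient matrix A = [[6, -15], [6, -12]].
Characteristic polynomial det(A - λI) = λ^2 + 6λ + 18 = 0.
Eigenvalues λ = -3 ± 3i (complex conjugate pair).
For λ=-3+3i: an eigenvector is (-2,-1) - i(-1,-1) = (-2 + i, -1 + i).
A real fundamental pair from Re and Im of e^((-3+3i)t)v: X_1 = e^(-3t)(cos(3t)·(-2,-1) + sin(3t)·(-1,-1)), X_2 = e^(-3t)(sin(3t)·(-2,-1) - cos(3t)·(-1,-1)).
General solution: C_1X_1 + C_2X_2.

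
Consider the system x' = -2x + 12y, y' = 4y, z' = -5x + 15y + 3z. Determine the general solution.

Coefficient matrix A = [[-2, 12, 0], [0, 4, 0], [-5, 15, 3]].
det(A - λI) = 0 gives eigenvalues λ = 3, 4, -2.
For λ=3: eigenvector (0,0,1).
For λ=4: eigenvector (2,1,5).
For λ=-2: eigenvector (1,0,1).
General solution: K_1e^(3t)(0,0,1) + K_2e^(4t)(2,1,5) + K_3e^(-2t)(1,0,1).

x(t) = 2K_2e^(4t) + K_3e^(-2t), y(t) = K_2e^(4t), z(t) = K_1e^(3t) + 5K_2e^(4t) + K_3e^(-2t)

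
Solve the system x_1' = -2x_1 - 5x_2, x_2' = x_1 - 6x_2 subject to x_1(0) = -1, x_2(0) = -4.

Coefficient matrix A = [[-2, -5], [1, -6]].
Characteristic polynomial det(A - λI) = λ^2 + 8λ + 17 = 0.
Eigenvalues λ = -4 ± i (complex conjugate pair).
For λ=-4+i: an eigenvector is (2,1) - i(-1,0) = (2 + i, 1).
A real fundamental pair from Re and Im of e^((-4+i)t)v: X_1 = e^(-4t)(cos(t)·(2,1) + sin(t)·(-1,0)), X_2 = e^(-4t)(sin(t)·(2,1) - cos(t)·(-1,0)).
General solution: c_1X_1 + c_2X_2.
Applying x_1(0)=-1, x_2(0)=-4 gives c_1=-4, c_2=7.

x_1(t) = 18e^(-4t)sin(t) - e^(-4t)cos(t), x_2(t) = 7e^(-4t)sin(t) - 4e^(-4t)cos(t)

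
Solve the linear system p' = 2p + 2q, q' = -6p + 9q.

p(t) = -2K_1e^(5t) + K_2e^(6t), q(t) = -3K_1e^(5t) + 2K_2e^(6t)

Coefficient matrix A = [[2, 2], [-6, 9]].
Characteristic polynomial det(A - λI) = λ^2 - 11λ + 30 = 0.
Eigenvalues λ = 5, 6.
For λ=5: (A-λI) row 1 is [-3, 2], so an eigenvector is (-2, -3).
For λ=6: (A-λI) row 1 is [-4, 2], so an eigenvector is (1, 2).
General solution: K_1e^(5t)(-2,-3) + K_2e^(6t)(1,2).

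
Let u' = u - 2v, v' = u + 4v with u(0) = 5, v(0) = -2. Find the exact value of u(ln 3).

A = [[1,-2],[1,4]]; eigenvalues λ = 2, 3.
Eigenvectors: (2,-1) for λ=2, (1,-1) for λ=3.
From the initial condition, c_1 = 3, c_2 = -1.
u(ln 3) = (3)(3^2)(2) + (-1)(3^3)(1) = 27.

27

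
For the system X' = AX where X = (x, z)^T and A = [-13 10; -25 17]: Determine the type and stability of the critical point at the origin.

A = [[-13,10],[-25,17]]; det(A-λI) = λ^2 - 4λ + 29.
λ = 2 ± 5i: positive real part.

unstable spiral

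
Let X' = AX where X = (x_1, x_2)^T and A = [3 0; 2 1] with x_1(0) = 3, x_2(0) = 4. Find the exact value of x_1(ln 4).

192

A = [[3,0],[2,1]]; eigenvalues λ = 3, 1.
Eigenvectors: (1,1) for λ=3, (0,-1) for λ=1.
From the initial condition, c_1 = 3, c_2 = -1.
x_1(ln 4) = (3)(4^3)(1) + (-1)(4^1)(0) = 192.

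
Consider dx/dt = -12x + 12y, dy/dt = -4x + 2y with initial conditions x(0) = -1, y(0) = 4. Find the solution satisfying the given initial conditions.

x(t) = 27e^(-4t) - 28e^(-6t), y(t) = 18e^(-4t) - 14e^(-6t)

Coefficient matrix A = [[-12, 12], [-4, 2]].
Characteristic polynomial det(A - λI) = λ^2 + 10λ + 24 = 0.
Eigenvalues λ = -6, -4.
For λ=-6: (A-λI) row 1 is [-6, 12], so an eigenvector is (2, 1).
For λ=-4: (A-λI) row 1 is [-8, 12], so an eigenvector is (3, 2).
General solution: C_1e^(-6t)(2,1) + C_2e^(-4t)(3,2).
Applying x(0)=-1, y(0)=4 gives C_1=-14, C_2=9.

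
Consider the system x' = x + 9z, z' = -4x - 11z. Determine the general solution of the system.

x(t) = -3C_1e^(-5t) - 3C_2te^(-5t) + C_2e^(-5t), z(t) = 2C_1e^(-5t) + 2C_2te^(-5t) - C_2e^(-5t)

Coefficient matrix A = [[1, 9], [-4, -11]].
Characteristic polynomial det(A - λI) = λ^2 + 10λ + 25 = 0.
Single eigenvalue λ = -5 with algebraic multiplicity 2.
Eigenvector v = (-3,2); generalized eigenvector w with (A-λI)w=v is (1,-1).
General solution: e^(-5t)[C_1·v + C_2·(t·v + w)].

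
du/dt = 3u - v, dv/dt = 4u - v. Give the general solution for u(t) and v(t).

u(t) = C_1e^(t) + C_2te^(t) + 2C_2e^(t), v(t) = 2C_1e^(t) + 2C_2te^(t) + 3C_2e^(t)

Coefficient matrix A = [[3, -1], [4, -1]].
Characteristic polynomial det(A - λI) = λ^2 - 2λ + 1 = 0.
Single eigenvalue λ = 1 with algebraic multiplicity 2.
Eigenvector v = (1,2); generalized eigenvector w with (A-λI)w=v is (2,3).
General solution: e^(t)[C_1·v + C_2·(t·v + w)].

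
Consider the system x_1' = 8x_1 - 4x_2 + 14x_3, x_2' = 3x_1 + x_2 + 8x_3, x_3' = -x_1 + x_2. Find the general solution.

Coefficient matrix A = [[8, -4, 14], [3, 1, 8], [-1, 1, 0]].
det(A - λI) = 0 gives eigenvalues λ = 4, 3, 2.
For λ=4: eigenvector (1,1,0).
For λ=3: eigenvector (-2,1,1).
For λ=2: eigenvector (-3,-1,1).
General solution: c_1e^(4t)(1,1,0) + c_2e^(3t)(-2,1,1) + c_3e^(2t)(-3,-1,1).

x_1(t) = c_1e^(4t) - 2c_2e^(3t) - 3c_3e^(2t), x_2(t) = c_1e^(4t) + c_2e^(3t) - c_3e^(2t), x_3(t) = c_2e^(3t) + c_3e^(2t)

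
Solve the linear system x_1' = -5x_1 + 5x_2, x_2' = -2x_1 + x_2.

Coefficient matrix A = [[-5, 5], [-2, 1]].
Characteristic polynomial det(A - λI) = λ^2 + 4λ + 5 = 0.
Eigenvalues λ = -2 ± i (complex conjugate pair).
For λ=-2+i: an eigenvector is (2,1) - i(-1,-1) = (2 + i, 1 + i).
A real fundamental pair from Re and Im of e^((-2+i)t)v: X_1 = e^(-2t)(cos(t)·(2,1) + sin(t)·(-1,-1)), X_2 = e^(-2t)(sin(t)·(2,1) - cos(t)·(-1,-1)).
General solution: C_1X_1 + C_2X_2.

x_1(t) = -C_1e^(-2t)sin(t) + 2C_1e^(-2t)cos(t) + 2C_2e^(-2t)sin(t) + C_2e^(-2t)cos(t), x_2(t) = -C_1e^(-2t)sin(t) + C_1e^(-2t)cos(t) + C_2e^(-2t)sin(t) + C_2e^(-2t)cos(t)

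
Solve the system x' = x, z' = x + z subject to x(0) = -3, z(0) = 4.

x(t) = -3e^(t), z(t) = -3te^(t) + 4e^(t)

Coefficient matrix A = [[1, 0], [1, 1]].
Characteristic polynomial det(A - λI) = λ^2 - 2λ + 1 = 0.
Single eigenvalue λ = 1 with algebraic multiplicity 2.
Eigenvector v = (0,1); generalized eigenvector w with (A-λI)w=v is (1,-2).
General solution: e^(t)[c_1·v + c_2·(t·v + w)].
Applying x(0)=-3, z(0)=4 gives c_1=-2, c_2=-3.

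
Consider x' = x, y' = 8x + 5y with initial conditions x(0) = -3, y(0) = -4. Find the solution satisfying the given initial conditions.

Coefficient matrix A = [[1, 0], [8, 5]].
Characteristic polynomial det(A - λI) = λ^2 - 6λ + 5 = 0.
Eigenvalues λ = 5, 1.
For λ=5: (A-λI) row 1 is [-4, 0], so an eigenvector is (0, -1).
For λ=1: (A-λI) row 2 is [8, 4], so an eigenvector is (-1, 2).
General solution: c_1e^(5t)(0,-1) + c_2e^(t)(-1,2).
Applying x(0)=-3, y(0)=-4 gives c_1=10, c_2=3.

x(t) = -3e^(t), y(t) = -10e^(5t) + 6e^(t)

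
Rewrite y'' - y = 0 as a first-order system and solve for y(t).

y(t) = K_1e^(-t) + K_2e^(t)

Let x_1 = y, x_2 = y'. Then x_1' = x_2 and x_2' = x_1.
A = [[0,1],[1,0]]; det(A-λI) = λ^2 - 1.
Eigenvalues λ = -1, 1 with eigenvectors (1,-1), (1,1).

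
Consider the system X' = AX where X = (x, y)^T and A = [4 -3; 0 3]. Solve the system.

Coefficient matrix A = [[4, -3], [0, 3]].
Characteristic polynomial det(A - λI) = λ^2 - 7λ + 12 = 0.
Eigenvalues λ = 3, 4.
For λ=3: (A-λI) row 1 is [1, -3], so an eigenvector is (3, 1).
For λ=4: (A-λI) row 1 is [0, -3], so an eigenvector is (1, 0).
General solution: K_1e^(3t)(3,1) + K_2e^(4t)(1,0).

x(t) = 3K_1e^(3t) + K_2e^(4t), y(t) = K_1e^(3t)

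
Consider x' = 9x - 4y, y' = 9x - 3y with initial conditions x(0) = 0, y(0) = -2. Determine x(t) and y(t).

Coefficient matrix A = [[9, -4], [9, -3]].
Characteristic polynomial det(A - λI) = λ^2 - 6λ + 9 = 0.
Single eigenvalue λ = 3 with algebraic multiplicity 2.
Eigenvector v = (-2,-3); generalized eigenvector w with (A-λI)w=v is (-1,-1).
General solution: e^(3t)[K_1·v + K_2·(t·v + w)].
Applying x(0)=0, y(0)=-2 gives K_1=2, K_2=-4.

x(t) = 8te^(3t), y(t) = 12te^(3t) - 2e^(3t)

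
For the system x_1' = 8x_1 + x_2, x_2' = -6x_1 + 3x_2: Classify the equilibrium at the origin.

A = [[8,1],[-6,3]]; det(A-λI) = λ^2 - 11λ + 30.
λ = 5, 6: both positive.

unstable node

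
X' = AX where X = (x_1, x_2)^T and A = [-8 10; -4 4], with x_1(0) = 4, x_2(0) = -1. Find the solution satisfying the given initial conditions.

x_1(t) = -17e^(-2t)sin(2t) + 4e^(-2t)cos(2t), x_2(t) = -11e^(-2t)sin(2t) - e^(-2t)cos(2t)

Coefficient matrix A = [[-8, 10], [-4, 4]].
Characteristic polynomial det(A - λI) = λ^2 + 4λ + 8 = 0.
Eigenvalues λ = -2 ± 2i (complex conjugate pair).
For λ=-2+2i: an eigenvector is (-2,-1) - i(1,1) = (-2 - i, -1 - i).
A real fundamental pair from Re and Im of e^((-2+2i)t)v: X_1 = e^(-2t)(cos(2t)·(-2,-1) + sin(2t)·(1,1)), X_2 = e^(-2t)(sin(2t)·(-2,-1) - cos(2t)·(1,1)).
General solution: C_1X_1 + C_2X_2.
Applying x_1(0)=4, x_2(0)=-1 gives C_1=-5, C_2=6.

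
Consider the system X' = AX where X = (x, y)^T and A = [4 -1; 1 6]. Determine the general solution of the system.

Coefficient matrix A = [[4, -1], [1, 6]].
Characteristic polynomial det(A - λI) = λ^2 - 10λ + 25 = 0.
Single eigenvalue λ = 5 with algebraic multiplicity 2.
Eigenvector v = (-1,1); generalized eigenvector w with (A-λI)w=v is (2,-1).
General solution: e^(5t)[C_1·v + C_2·(t·v + w)].

x(t) = -C_1e^(5t) - C_2te^(5t) + 2C_2e^(5t), y(t) = C_1e^(5t) + C_2te^(5t) - C_2e^(5t)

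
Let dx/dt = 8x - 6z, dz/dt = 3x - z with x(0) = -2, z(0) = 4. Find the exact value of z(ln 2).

A = [[8,-6],[3,-1]]; eigenvalues λ = 5, 2.
Eigenvectors: (2,1) for λ=5, (1,1) for λ=2.
From the initial condition, c_1 = -6, c_2 = 10.
z(ln 2) = (-6)(2^5)(1) + (10)(2^2)(1) = -152.

-152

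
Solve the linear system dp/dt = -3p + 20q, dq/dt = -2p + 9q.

Coefficient matrix A = [[-3, 20], [-2, 9]].
Characteristic polynomial det(A - λI) = λ^2 - 6λ + 13 = 0.
Eigenvalues λ = 3 ± 2i (complex conjugate pair).
For λ=3+2i: an eigenvector is (1,0) - i(-3,-1) = (1 + 3i, 0 + i).
A real fundamental pair from Re and Im of e^((3+2i)t)v: X_1 = e^(3t)(cos(2t)·(1,0) + sin(2t)·(-3,-1)), X_2 = e^(3t)(sin(2t)·(1,0) - cos(2t)·(-3,-1)).
General solution: K_1X_1 + K_2X_2.

p(t) = -3K_1e^(3t)sin(2t) + K_1e^(3t)cos(2t) + K_2e^(3t)sin(2t) + 3K_2e^(3t)cos(2t), q(t) = -K_1e^(3t)sin(2t) + K_2e^(3t)cos(2t)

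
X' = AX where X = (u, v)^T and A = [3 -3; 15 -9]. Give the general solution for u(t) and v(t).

u(t) = -K_1e^(-3t)sin(3t) + K_2e^(-3t)cos(3t), v(t) = -2K_1e^(-3t)sin(3t) + K_1e^(-3t)cos(3t) + K_2e^(-3t)sin(3t) + 2K_2e^(-3t)cos(3t)

Coefficient matrix A = [[3, -3], [15, -9]].
Characteristic polynomial det(A - λI) = λ^2 + 6λ + 18 = 0.
Eigenvalues λ = -3 ± 3i (complex conjugate pair).
For λ=-3+3i: an eigenvector is (0,1) - i(-1,-2) = (0 + i, 1 + 2i).
A real fundamental pair from Re and Im of e^((-3+3i)t)v: X_1 = e^(-3t)(cos(3t)·(0,1) + sin(3t)·(-1,-2)), X_2 = e^(-3t)(sin(3t)·(0,1) - cos(3t)·(-1,-2)).
General solution: K_1X_1 + K_2X_2.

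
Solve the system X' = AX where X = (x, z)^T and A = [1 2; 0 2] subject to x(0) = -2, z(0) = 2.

x(t) = 4e^(2t) - 6e^(t), z(t) = 2e^(2t)

Coefficient matrix A = [[1, 2], [0, 2]].
Characteristic polynomial det(A - λI) = λ^2 - 3λ + 2 = 0.
Eigenvalues λ = 1, 2.
For λ=1: (A-λI) row 1 is [0, 2], so an eigenvector is (-1, 0).
For λ=2: (A-λI) row 1 is [-1, 2], so an eigenvector is (-2, -1).
General solution: c_1e^(t)(-1,0) + c_2e^(2t)(-2,-1).
Applying x(0)=-2, z(0)=2 gives c_1=6, c_2=-2.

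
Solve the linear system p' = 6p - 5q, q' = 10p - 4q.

Coefficient matrix A = [[6, -5], [10, -4]].
Characteristic polynomial det(A - λI) = λ^2 - 2λ + 26 = 0.
Eigenvalues λ = 1 ± 5i (complex conjugate pair).
For λ=1+5i: an eigenvector is (0,1) - i(-1,-1) = (0 + i, 1 + i).
A real fundamental pair from Re and Im of e^((1+5i)t)v: X_1 = e^(t)(cos(5t)·(0,1) + sin(5t)·(-1,-1)), X_2 = e^(t)(sin(5t)·(0,1) - cos(5t)·(-1,-1)).
General solution: C_1X_1 + C_2X_2.

p(t) = -C_1e^(t)sin(5t) + C_2e^(t)cos(5t), q(t) = -C_1e^(t)sin(5t) + C_1e^(t)cos(5t) + C_2e^(t)sin(5t) + C_2e^(t)cos(5t)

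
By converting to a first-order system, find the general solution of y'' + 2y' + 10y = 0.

y(t) = c_1e^(-t)cos(3t) + c_2e^(-t)sin(3t)

Let x_1 = y, x_2 = y'. Then x_1' = x_2 and x_2' = -10x_1 - 2x_2.
A = [[0,1],[-10,-2]]; det(A-λI) = λ^2 + 2λ + 10.
Eigenvalues λ = -1 ± 3i.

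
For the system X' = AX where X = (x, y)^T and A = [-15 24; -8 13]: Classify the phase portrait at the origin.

A = [[-15,24],[-8,13]]; det(A-λI) = λ^2 + 2λ - 3.
λ = 1, -3: opposite signs.

saddle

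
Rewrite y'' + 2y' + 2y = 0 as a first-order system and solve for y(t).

y(t) = C_1e^(-t)cos(t) + C_2e^(-t)sin(t)

Let x_1 = y, x_2 = y'. Then x_1' = x_2 and x_2' = -2x_1 - 2x_2.
A = [[0,1],[-2,-2]]; det(A-λI) = λ^2 + 2λ + 2.
Eigenvalues λ = -1 ± i.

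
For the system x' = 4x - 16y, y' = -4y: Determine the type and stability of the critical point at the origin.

A = [[4,-16],[0,-4]]; det(A-λI) = λ^2 - 16.
λ = 4, -4: opposite signs.

saddle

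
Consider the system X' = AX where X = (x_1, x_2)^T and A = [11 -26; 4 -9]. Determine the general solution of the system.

Coefficient matrix A = [[11, -26], [4, -9]].
Characteristic polynomial det(A - λI) = λ^2 - 2λ + 5 = 0.
Eigenvalues λ = 1 ± 2i (complex conjugate pair).
For λ=1+2i: an eigenvector is (-3,-1) - i(-2,-1) = (-3 + 2i, -1 + i).
A real fundamental pair from Re and Im of e^((1+2i)t)v: X_1 = e^(t)(cos(2t)·(-3,-1) + sin(2t)·(-2,-1)), X_2 = e^(t)(sin(2t)·(-3,-1) - cos(2t)·(-2,-1)).
General solution: K_1X_1 + K_2X_2.

x_1(t) = -2K_1e^(t)sin(2t) - 3K_1e^(t)cos(2t) - 3K_2e^(t)sin(2t) + 2K_2e^(t)cos(2t), x_2(t) = -K_1e^(t)sin(2t) - K_1e^(t)cos(2t) - K_2e^(t)sin(2t) + K_2e^(t)cos(2t)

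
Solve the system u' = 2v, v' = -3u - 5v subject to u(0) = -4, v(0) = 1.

Coefficient matrix A = [[0, 2], [-3, -5]].
Characteristic polynomial det(A - λI) = λ^2 + 5λ + 6 = 0.
Eigenvalues λ = -2, -3.
For λ=-2: (A-λI) row 1 is [2, 2], so an eigenvector is (-1, 1).
For λ=-3: (A-λI) row 1 is [3, 2], so an eigenvector is (2, -3).
General solution: K_1e^(-2t)(-1,1) + K_2e^(-3t)(2,-3).
Applying u(0)=-4, v(0)=1 gives K_1=10, K_2=3.

u(t) = -10e^(-2t) + 6e^(-3t), v(t) = 10e^(-2t) - 9e^(-3t)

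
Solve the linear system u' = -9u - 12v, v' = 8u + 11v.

u(t) = K_1e^(3t) - 3K_2e^(-t), v(t) = -K_1e^(3t) + 2K_2e^(-t)

Coefficient matrix A = [[-9, -12], [8, 11]].
Characteristic polynomial det(A - λI) = λ^2 - 2λ - 3 = 0.
Eigenvalues λ = 3, -1.
For λ=3: (A-λI) row 1 is [-12, -12], so an eigenvector is (1, -1).
For λ=-1: (A-λI) row 1 is [-8, -12], so an eigenvector is (-3, 2).
General solution: K_1e^(3t)(1,-1) + K_2e^(-t)(-3,2).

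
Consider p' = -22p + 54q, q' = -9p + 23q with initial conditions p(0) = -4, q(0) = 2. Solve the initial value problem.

p(t) = 20e^(5t) - 24e^(-4t), q(t) = 10e^(5t) - 8e^(-4t)

Coefficient matrix A = [[-22, 54], [-9, 23]].
Characteristic polynomial det(A - λI) = λ^2 - λ - 20 = 0.
Eigenvalues λ = 5, -4.
For λ=5: (A-λI) row 1 is [-27, 54], so an eigenvector is (2, 1).
For λ=-4: (A-λI) row 1 is [-18, 54], so an eigenvector is (3, 1).
General solution: c_1e^(5t)(2,1) + c_2e^(-4t)(3,1).
Applying p(0)=-4, q(0)=2 gives c_1=10, c_2=-8.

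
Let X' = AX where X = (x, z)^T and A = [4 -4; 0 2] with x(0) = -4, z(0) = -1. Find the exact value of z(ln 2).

-4

A = [[4,-4],[0,2]]; eigenvalues λ = 2, 4.
Eigenvectors: (2,1) for λ=2, (-1,0) for λ=4.
From the initial condition, c_1 = -1, c_2 = 2.
z(ln 2) = (-1)(2^2)(1) + (2)(2^4)(0) = -4.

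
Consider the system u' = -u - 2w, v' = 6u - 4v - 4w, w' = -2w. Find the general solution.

Coefficient matrix A = [[-1, 0, -2], [6, -4, -4], [0, 0, -2]].
det(A - λI) = 0 gives eigenvalues λ = -1, -4, -2.
For λ=-1: eigenvector (1,2,0).
For λ=-4: eigenvector (0,1,0).
For λ=-2: eigenvector (2,4,1).
General solution: c_1e^(-t)(1,2,0) + c_2e^(-4t)(0,1,0) + c_3e^(-2t)(2,4,1).

u(t) = c_1e^(-t) + 2c_3e^(-2t), v(t) = 2c_1e^(-t) + c_2e^(-4t) + 4c_3e^(-2t), w(t) = c_3e^(-2t)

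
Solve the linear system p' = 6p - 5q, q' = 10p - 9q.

p(t) = -C_1e^(-4t) - C_2e^(t), q(t) = -2C_1e^(-4t) - C_2e^(t)

Coefficient matrix A = [[6, -5], [10, -9]].
Characteristic polynomial det(A - λI) = λ^2 + 3λ - 4 = 0.
Eigenvalues λ = -4, 1.
For λ=-4: (A-λI) row 1 is [10, -5], so an eigenvector is (-1, -2).
For λ=1: (A-λI) row 1 is [5, -5], so an eigenvector is (-1, -1).
General solution: C_1e^(-4t)(-1,-2) + C_2e^(t)(-1,-1).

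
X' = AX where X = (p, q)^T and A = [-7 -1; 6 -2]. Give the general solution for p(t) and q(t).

Coefficient matrix A = [[-7, -1], [6, -2]].
Characteristic polynomial det(A - λI) = λ^2 + 9λ + 20 = 0.
Eigenvalues λ = -4, -5.
For λ=-4: (A-λI) row 1 is [-3, -1], so an eigenvector is (-1, 3).
For λ=-5: (A-λI) row 1 is [-2, -1], so an eigenvector is (1, -2).
General solution: C_1e^(-4t)(-1,3) + C_2e^(-5t)(1,-2).

p(t) = -C_1e^(-4t) + C_2e^(-5t), q(t) = 3C_1e^(-4t) - 2C_2e^(-5t)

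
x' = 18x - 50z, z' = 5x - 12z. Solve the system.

x(t) = -3K_1e^(3t)sin(5t) - K_1e^(3t)cos(5t) - K_2e^(3t)sin(5t) + 3K_2e^(3t)cos(5t), z(t) = -K_1e^(3t)sin(5t) + K_2e^(3t)cos(5t)

Coefficient matrix A = [[18, -50], [5, -12]].
Characteristic polynomial det(A - λI) = λ^2 - 6λ + 34 = 0.
Eigenvalues λ = 3 ± 5i (complex conjugate pair).
For λ=3+5i: an eigenvector is (-1,0) - i(-3,-1) = (-1 + 3i, 0 + i).
A real fundamental pair from Re and Im of e^((3+5i)t)v: X_1 = e^(3t)(cos(5t)·(-1,0) + sin(5t)·(-3,-1)), X_2 = e^(3t)(sin(5t)·(-1,0) - cos(5t)·(-3,-1)).
General solution: K_1X_1 + K_2X_2.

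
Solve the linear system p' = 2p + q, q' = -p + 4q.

p(t) = K_1e^(3t) + K_2te^(3t) - 3K_2e^(3t), q(t) = K_1e^(3t) + K_2te^(3t) - 2K_2e^(3t)

Coefficient matrix A = [[2, 1], [-1, 4]].
Characteristic polynomial det(A - λI) = λ^2 - 6λ + 9 = 0.
Single eigenvalue λ = 3 with algebraic multiplicity 2.
Eigenvector v = (1,1); generalized eigenvector w with (A-λI)w=v is (-3,-2).
General solution: e^(3t)[K_1·v + K_2·(t·v + w)].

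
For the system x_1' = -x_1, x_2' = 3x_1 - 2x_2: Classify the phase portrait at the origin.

stable node

A = [[-1,0],[3,-2]]; det(A-λI) = λ^2 + 3λ + 2.
λ = -2, -1: both negative.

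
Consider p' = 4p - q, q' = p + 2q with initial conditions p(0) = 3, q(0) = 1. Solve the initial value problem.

Coefficient matrix A = [[4, -1], [1, 2]].
Characteristic polynomial det(A - λI) = λ^2 - 6λ + 9 = 0.
Single eigenvalue λ = 3 with algebraic multiplicity 2.
Eigenvector v = (1,1); generalized eigenvector w with (A-λI)w=v is (0,-1).
General solution: e^(3t)[c_1·v + c_2·(t·v + w)].
Applying p(0)=3, q(0)=1 gives c_1=3, c_2=2.

p(t) = 2te^(3t) + 3e^(3t), q(t) = 2te^(3t) + e^(3t)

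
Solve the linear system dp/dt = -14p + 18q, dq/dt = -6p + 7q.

p(t) = 3K_1e^(-2t) + 2K_2e^(-5t), q(t) = 2K_1e^(-2t) + K_2e^(-5t)

Coefficient matrix A = [[-14, 18], [-6, 7]].
Characteristic polynomial det(A - λI) = λ^2 + 7λ + 10 = 0.
Eigenvalues λ = -2, -5.
For λ=-2: (A-λI) row 1 is [-12, 18], so an eigenvector is (3, 2).
For λ=-5: (A-λI) row 1 is [-9, 18], so an eigenvector is (2, 1).
General solution: K_1e^(-2t)(3,2) + K_2e^(-5t)(2,1).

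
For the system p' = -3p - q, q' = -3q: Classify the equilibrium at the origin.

A = [[-3,-1],[0,-3]]; det(A-λI) = λ^2 + 6λ + 9.
repeated λ = -3 with a single eigenvector.

stable improper node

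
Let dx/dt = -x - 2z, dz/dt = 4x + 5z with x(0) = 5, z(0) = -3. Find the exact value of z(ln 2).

18

A = [[-1,-2],[4,5]]; eigenvalues λ = 1, 3.
Eigenvectors: (1,-1) for λ=1, (1,-2) for λ=3.
From the initial condition, c_1 = 7, c_2 = -2.
z(ln 2) = (7)(2^1)(-1) + (-2)(2^3)(-2) = 18.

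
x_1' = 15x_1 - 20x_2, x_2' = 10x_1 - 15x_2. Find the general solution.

Coefficient matrix A = [[15, -20], [10, -15]].
Characteristic polynomial det(A - λI) = λ^2 - 25 = 0.
Eigenvalues λ = -5, 5.
For λ=-5: (A-λI) row 1 is [20, -20], so an eigenvector is (-1, -1).
For λ=5: (A-λI) row 1 is [10, -20], so an eigenvector is (2, 1).
General solution: C_1e^(-5t)(-1,-1) + C_2e^(5t)(2,1).

x_1(t) = -C_1e^(-5t) + 2C_2e^(5t), x_2(t) = -C_1e^(-5t) + C_2e^(5t)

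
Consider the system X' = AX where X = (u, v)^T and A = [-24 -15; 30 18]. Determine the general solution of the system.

u(t) = K_1e^(-3t)sin(3t) + 2K_1e^(-3t)cos(3t) + 2K_2e^(-3t)sin(3t) - K_2e^(-3t)cos(3t), v(t) = -K_1e^(-3t)sin(3t) - 3K_1e^(-3t)cos(3t) - 3K_2e^(-3t)sin(3t) + K_2e^(-3t)cos(3t)

Coefficient matrix A = [[-24, -15], [30, 18]].
Characteristic polynomial det(A - λI) = λ^2 + 6λ + 18 = 0.
Eigenvalues λ = -3 ± 3i (complex conjugate pair).
For λ=-3+3i: an eigenvector is (2,-3) - i(1,-1) = (2 - i, -3 + i).
A real fundamental pair from Re and Im of e^((-3+3i)t)v: X_1 = e^(-3t)(cos(3t)·(2,-3) + sin(3t)·(1,-1)), X_2 = e^(-3t)(sin(3t)·(2,-3) - cos(3t)·(1,-1)).
General solution: K_1X_1 + K_2X_2.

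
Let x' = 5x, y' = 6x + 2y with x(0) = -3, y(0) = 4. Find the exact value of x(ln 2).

A = [[5,0],[6,2]]; eigenvalues λ = 5, 2.
Eigenvectors: (-1,-2) for λ=5, (0,-1) for λ=2.
From the initial condition, c_1 = 3, c_2 = -10.
x(ln 2) = (3)(2^5)(-1) + (-10)(2^2)(0) = -96.

-96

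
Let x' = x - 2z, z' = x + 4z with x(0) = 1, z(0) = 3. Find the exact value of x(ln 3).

A = [[1,-2],[1,4]]; eigenvalues λ = 3, 2.
Eigenvectors: (-1,1) for λ=3, (2,-1) for λ=2.
From the initial condition, c_1 = 7, c_2 = 4.
x(ln 3) = (7)(3^3)(-1) + (4)(3^2)(2) = -117.

-117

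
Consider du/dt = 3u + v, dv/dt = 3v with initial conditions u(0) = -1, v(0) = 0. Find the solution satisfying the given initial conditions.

u(t) = -e^(3t), v(t) = 0

Coefficient matrix A = [[3, 1], [0, 3]].
Characteristic polynomial det(A - λI) = λ^2 - 6λ + 9 = 0.
Single eigenvalue λ = 3 with algebraic multiplicity 2.
Eigenvector v = (-1,0); generalized eigenvector w with (A-λI)w=v is (2,-1).
General solution: e^(3t)[c_1·v + c_2·(t·v + w)].
Applying u(0)=-1, v(0)=0 gives c_1=1, c_2=0.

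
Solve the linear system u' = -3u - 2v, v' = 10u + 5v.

Coefficient matrix A = [[-3, -2], [10, 5]].
Characteristic polynomial det(A - λI) = λ^2 - 2λ + 5 = 0.
Eigenvalues λ = 1 ± 2i (complex conjugate pair).
For λ=1+2i: an eigenvector is (0,1) - i(-1,2) = (0 + i, 1 - 2i).
A real fundamental pair from Re and Im of e^((1+2i)t)v: X_1 = e^(t)(cos(2t)·(0,1) + sin(2t)·(-1,2)), X_2 = e^(t)(sin(2t)·(0,1) - cos(2t)·(-1,2)).
General solution: c_1X_1 + c_2X_2.

u(t) = -c_1e^(t)sin(2t) + c_2e^(t)cos(2t), v(t) = 2c_1e^(t)sin(2t) + c_1e^(t)cos(2t) + c_2e^(t)sin(2t) - 2c_2e^(t)cos(2t)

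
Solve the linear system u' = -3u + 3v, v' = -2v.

Coefficient matrix A = [[-3, 3], [0, -2]].
Characteristic polynomial det(A - λI) = λ^2 + 5λ + 6 = 0.
Eigenvalues λ = -3, -2.
For λ=-3: (A-λI) row 1 is [0, 3], so an eigenvector is (-1, 0).
For λ=-2: (A-λI) row 1 is [-1, 3], so an eigenvector is (3, 1).
General solution: c_1e^(-3t)(-1,0) + c_2e^(-2t)(3,1).

u(t) = -c_1e^(-3t) + 3c_2e^(-2t), v(t) = c_2e^(-2t)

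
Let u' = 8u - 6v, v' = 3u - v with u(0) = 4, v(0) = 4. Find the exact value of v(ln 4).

A = [[8,-6],[3,-1]]; eigenvalues λ = 5, 2.
Eigenvectors: (-2,-1) for λ=5, (1,1) for λ=2.
From the initial condition, c_1 = 0, c_2 = 4.
v(ln 4) = (0)(4^5)(-1) + (4)(4^2)(1) = 64.

64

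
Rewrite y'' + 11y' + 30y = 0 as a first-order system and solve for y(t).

y(t) = c_1e^(-6t) + c_2e^(-5t)

Let x_1 = y, x_2 = y'. Then x_1' = x_2 and x_2' = -30x_1 - 11x_2.
A = [[0,1],[-30,-11]]; det(A-λI) = λ^2 + 11λ + 30.
Eigenvalues λ = -6, -5 with eigenvectors (1,-6), (1,-5).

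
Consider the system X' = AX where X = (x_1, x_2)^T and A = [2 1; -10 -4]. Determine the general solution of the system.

Coefficient matrix A = [[2, 1], [-10, -4]].
Characteristic polynomial det(A - λI) = λ^2 + 2λ + 2 = 0.
Eigenvalues λ = -1 ± i (complex conjugate pair).
For λ=-1+i: an eigenvector is (-1,3) - i(0,1) = (-1, 3 - i).
A real fundamental pair from Re and Im of e^((-1+i)t)v: X_1 = e^(-t)(cos(t)·(-1,3) + sin(t)·(0,1)), X_2 = e^(-t)(sin(t)·(-1,3) - cos(t)·(0,1)).
General solution: c_1X_1 + c_2X_2.

x_1(t) = -c_1e^(-t)cos(t) - c_2e^(-t)sin(t), x_2(t) = c_1e^(-t)sin(t) + 3c_1e^(-t)cos(t) + 3c_2e^(-t)sin(t) - c_2e^(-t)cos(t)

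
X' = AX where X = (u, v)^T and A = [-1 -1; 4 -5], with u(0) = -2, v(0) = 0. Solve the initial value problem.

Coefficient matrix A = [[-1, -1], [4, -5]].
Characteristic polynomial det(A - λI) = λ^2 + 6λ + 9 = 0.
Single eigenvalue λ = -3 with algebraic multiplicity 2.
Eigenvector v = (1,2); generalized eigenvector w with (A-λI)w=v is (-1,-3).
General solution: e^(-3t)[K_1·v + K_2·(t·v + w)].
Applying u(0)=-2, v(0)=0 gives K_1=-6, K_2=-4.

u(t) = -4te^(-3t) - 2e^(-3t), v(t) = -8te^(-3t)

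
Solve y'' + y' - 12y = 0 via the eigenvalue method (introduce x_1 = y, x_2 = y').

Let x_1 = y, x_2 = y'. Then x_1' = x_2 and x_2' = 12x_1 - x_2.
A = [[0,1],[12,-1]]; det(A-λI) = λ^2 + λ - 12.
Eigenvalues λ = 3, -4 with eigenvectors (1,3), (1,-4).

y(t) = K_1e^(3t) + K_2e^(-4t)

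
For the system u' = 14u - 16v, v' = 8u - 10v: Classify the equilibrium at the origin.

saddle

A = [[14,-16],[8,-10]]; det(A-λI) = λ^2 - 4λ - 12.
λ = -2, 6: opposite signs.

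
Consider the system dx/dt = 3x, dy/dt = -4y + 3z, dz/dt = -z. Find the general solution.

x(t) = C_1e^(3t), y(t) = -C_2e^(-t) + C_3e^(-4t), z(t) = -C_2e^(-t)

Coefficient matrix A = [[3, 0, 0], [0, -4, 3], [0, 0, -1]].
det(A - λI) = 0 gives eigenvalues λ = 3, -1, -4.
For λ=3: eigenvector (1,0,0).
For λ=-1: eigenvector (0,-1,-1).
For λ=-4: eigenvector (0,1,0).
General solution: C_1e^(3t)(1,0,0) + C_2e^(-t)(0,-1,-1) + C_3e^(-4t)(0,1,0).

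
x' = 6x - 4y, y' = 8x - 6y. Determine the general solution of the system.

Coefficient matrix A = [[6, -4], [8, -6]].
Characteristic polynomial det(A - λI) = λ^2 - 4 = 0.
Eigenvalues λ = -2, 2.
For λ=-2: (A-λI) row 1 is [8, -4], so an eigenvector is (1, 2).
For λ=2: (A-λI) row 1 is [4, -4], so an eigenvector is (-1, -1).
General solution: K_1e^(-2t)(1,2) + K_2e^(2t)(-1,-1).

x(t) = K_1e^(-2t) - K_2e^(2t), y(t) = 2K_1e^(-2t) - K_2e^(2t)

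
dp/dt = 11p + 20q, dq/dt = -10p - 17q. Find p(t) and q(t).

Coefficient matrix A = [[11, 20], [-10, -17]].
Characteristic polynomial det(A - λI) = λ^2 + 6λ + 13 = 0.
Eigenvalues λ = -3 ± 2i (complex conjugate pair).
For λ=-3+2i: an eigenvector is (-1,1) - i(3,-2) = (-1 - 3i, 1 + 2i).
A real fundamental pair from Re and Im of e^((-3+2i)t)v: X_1 = e^(-3t)(cos(2t)·(-1,1) + sin(2t)·(3,-2)), X_2 = e^(-3t)(sin(2t)·(-1,1) - cos(2t)·(3,-2)).
General solution: C_1X_1 + C_2X_2.

p(t) = 3C_1e^(-3t)sin(2t) - C_1e^(-3t)cos(2t) - C_2e^(-3t)sin(2t) - 3C_2e^(-3t)cos(2t), q(t) = -2C_1e^(-3t)sin(2t) + C_1e^(-3t)cos(2t) + C_2e^(-3t)sin(2t) + 2C_2e^(-3t)cos(2t)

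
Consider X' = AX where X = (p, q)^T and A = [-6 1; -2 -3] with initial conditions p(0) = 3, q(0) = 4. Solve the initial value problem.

Coefficient matrix A = [[-6, 1], [-2, -3]].
Characteristic polynomial det(A - λI) = λ^2 + 9λ + 20 = 0.
Eigenvalues λ = -4, -5.
For λ=-4: (A-λI) row 1 is [-2, 1], so an eigenvector is (-1, -2).
For λ=-5: (A-λI) row 1 is [-1, 1], so an eigenvector is (-1, -1).
General solution: K_1e^(-4t)(-1,-2) + K_2e^(-5t)(-1,-1).
Applying p(0)=3, q(0)=4 gives K_1=-1, K_2=-2.

p(t) = e^(-4t) + 2e^(-5t), q(t) = 2e^(-4t) + 2e^(-5t)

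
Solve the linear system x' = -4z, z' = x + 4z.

x(t) = -2K_1e^(2t) - 2K_2te^(2t) + 3K_2e^(2t), z(t) = K_1e^(2t) + K_2te^(2t) - K_2e^(2t)

Coefficient matrix A = [[0, -4], [1, 4]].
Characteristic polynomial det(A - λI) = λ^2 - 4λ + 4 = 0.
Single eigenvalue λ = 2 with algebraic multiplicity 2.
Eigenvector v = (-2,1); generalized eigenvector w with (A-λI)w=v is (3,-1).
General solution: e^(2t)[K_1·v + K_2·(t·v + w)].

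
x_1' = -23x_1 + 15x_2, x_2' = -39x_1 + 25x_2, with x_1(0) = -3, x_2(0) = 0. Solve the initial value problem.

x_1(t) = 24e^(t)sin(3t) - 3e^(t)cos(3t), x_2(t) = 39e^(t)sin(3t)

Coefficient matrix A = [[-23, 15], [-39, 25]].
Characteristic polynomial det(A - λI) = λ^2 - 2λ + 10 = 0.
Eigenvalues λ = 1 ± 3i (complex conjugate pair).
For λ=1+3i: an eigenvector is (-2,-3) - i(1,2) = (-2 - i, -3 - 2i).
A real fundamental pair from Re and Im of e^((1+3i)t)v: X_1 = e^(t)(cos(3t)·(-2,-3) + sin(3t)·(1,2)), X_2 = e^(t)(sin(3t)·(-2,-3) - cos(3t)·(1,2)).
General solution: K_1X_1 + K_2X_2.
Applying x_1(0)=-3, x_2(0)=0 gives K_1=6, K_2=-9.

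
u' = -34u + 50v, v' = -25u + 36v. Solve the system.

u(t) = C_1e^(t)sin(5t) - 3C_1e^(t)cos(5t) - 3C_2e^(t)sin(5t) - C_2e^(t)cos(5t), v(t) = C_1e^(t)sin(5t) - 2C_1e^(t)cos(5t) - 2C_2e^(t)sin(5t) - C_2e^(t)cos(5t)

Coefficient matrix A = [[-34, 50], [-25, 36]].
Characteristic polynomial det(A - λI) = λ^2 - 2λ + 26 = 0.
Eigenvalues λ = 1 ± 5i (complex conjugate pair).
For λ=1+5i: an eigenvector is (-3,-2) - i(1,1) = (-3 - i, -2 - i).
A real fundamental pair from Re and Im of e^((1+5i)t)v: X_1 = e^(t)(cos(5t)·(-3,-2) + sin(5t)·(1,1)), X_2 = e^(t)(sin(5t)·(-3,-2) - cos(5t)·(1,1)).
General solution: C_1X_1 + C_2X_2.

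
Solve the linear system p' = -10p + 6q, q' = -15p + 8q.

p(t) = -K_1e^(-t)sin(3t) - K_1e^(-t)cos(3t) - K_2e^(-t)sin(3t) + K_2e^(-t)cos(3t), q(t) = -K_1e^(-t)sin(3t) - 2K_1e^(-t)cos(3t) - 2K_2e^(-t)sin(3t) + K_2e^(-t)cos(3t)

Coefficient matrix A = [[-10, 6], [-15, 8]].
Characteristic polynomial det(A - λI) = λ^2 + 2λ + 10 = 0.
Eigenvalues λ = -1 ± 3i (complex conjugate pair).
For λ=-1+3i: an eigenvector is (-1,-2) - i(-1,-1) = (-1 + i, -2 + i).
A real fundamental pair from Re and Im of e^((-1+3i)t)v: X_1 = e^(-t)(cos(3t)·(-1,-2) + sin(3t)·(-1,-1)), X_2 = e^(-t)(sin(3t)·(-1,-2) - cos(3t)·(-1,-1)).
General solution: K_1X_1 + K_2X_2.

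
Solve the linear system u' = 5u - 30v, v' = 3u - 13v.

u(t) = -3C_1e^(-4t)sin(3t) - C_1e^(-4t)cos(3t) - C_2e^(-4t)sin(3t) + 3C_2e^(-4t)cos(3t), v(t) = -C_1e^(-4t)sin(3t) + C_2e^(-4t)cos(3t)

Coefficient matrix A = [[5, -30], [3, -13]].
Characteristic polynomial det(A - λI) = λ^2 + 8λ + 25 = 0.
Eigenvalues λ = -4 ± 3i (complex conjugate pair).
For λ=-4+3i: an eigenvector is (-1,0) - i(-3,-1) = (-1 + 3i, 0 + i).
A real fundamental pair from Re and Im of e^((-4+3i)t)v: X_1 = e^(-4t)(cos(3t)·(-1,0) + sin(3t)·(-3,-1)), X_2 = e^(-4t)(sin(3t)·(-1,0) - cos(3t)·(-3,-1)).
General solution: C_1X_1 + C_2X_2.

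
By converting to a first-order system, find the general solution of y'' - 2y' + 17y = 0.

Let x_1 = y, x_2 = y'. Then x_1' = x_2 and x_2' = -17x_1 + 2x_2.
A = [[0,1],[-17,2]]; det(A-λI) = λ^2 - 2λ + 17.
Eigenvalues λ = 1 ± 4i.

y(t) = K_1e^(t)cos(4t) + K_2e^(t)sin(4t)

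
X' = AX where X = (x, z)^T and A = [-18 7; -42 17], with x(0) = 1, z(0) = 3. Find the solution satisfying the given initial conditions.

Coefficient matrix A = [[-18, 7], [-42, 17]].
Characteristic polynomial det(A - λI) = λ^2 + λ - 12 = 0.
Eigenvalues λ = 3, -4.
For λ=3: (A-λI) row 1 is [-21, 7], so an eigenvector is (1, 3).
For λ=-4: (A-λI) row 1 is [-14, 7], so an eigenvector is (-1, -2).
General solution: c_1e^(3t)(1,3) + c_2e^(-4t)(-1,-2).
Applying x(0)=1, z(0)=3 gives c_1=1, c_2=0.

x(t) = e^(3t), z(t) = 3e^(3t)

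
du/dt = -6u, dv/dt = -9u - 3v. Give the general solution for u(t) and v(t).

Coefficient matrix A = [[-6, 0], [-9, -3]].
Characteristic polynomial det(A - λI) = λ^2 + 9λ + 18 = 0.
Eigenvalues λ = -6, -3.
For λ=-6: (A-λI) row 2 is [-9, 3], so an eigenvector is (-1, -3).
For λ=-3: (A-λI) row 1 is [-3, 0], so an eigenvector is (0, 1).
General solution: C_1e^(-6t)(-1,-3) + C_2e^(-3t)(0,1).

u(t) = -C_1e^(-6t), v(t) = -3C_1e^(-6t) + C_2e^(-3t)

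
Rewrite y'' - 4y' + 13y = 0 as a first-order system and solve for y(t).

Let x_1 = y, x_2 = y'. Then x_1' = x_2 and x_2' = -13x_1 + 4x_2.
A = [[0,1],[-13,4]]; det(A-λI) = λ^2 - 4λ + 13.
Eigenvalues λ = 2 ± 3i.

y(t) = c_1e^(2t)cos(3t) + c_2e^(2t)sin(3t)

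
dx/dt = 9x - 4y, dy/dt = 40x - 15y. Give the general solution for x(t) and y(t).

x(t) = -C_1e^(-3t)cos(4t) - C_2e^(-3t)sin(4t), y(t) = -C_1e^(-3t)sin(4t) - 3C_1e^(-3t)cos(4t) - 3C_2e^(-3t)sin(4t) + C_2e^(-3t)cos(4t)

Coefficient matrix A = [[9, -4], [40, -15]].
Characteristic polynomial det(A - λI) = λ^2 + 6λ + 25 = 0.
Eigenvalues λ = -3 ± 4i (complex conjugate pair).
For λ=-3+4i: an eigenvector is (-1,-3) - i(0,-1) = (-1, -3 + i).
A real fundamental pair from Re and Im of e^((-3+4i)t)v: X_1 = e^(-3t)(cos(4t)·(-1,-3) + sin(4t)·(0,-1)), X_2 = e^(-3t)(sin(4t)·(-1,-3) - cos(4t)·(0,-1)).
General solution: C_1X_1 + C_2X_2.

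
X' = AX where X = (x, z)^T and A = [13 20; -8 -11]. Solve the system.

x(t) = -C_1e^(t)sin(4t) - 2C_1e^(t)cos(4t) - 2C_2e^(t)sin(4t) + C_2e^(t)cos(4t), z(t) = C_1e^(t)sin(4t) + C_1e^(t)cos(4t) + C_2e^(t)sin(4t) - C_2e^(t)cos(4t)

Coefficient matrix A = [[13, 20], [-8, -11]].
Characteristic polynomial det(A - λI) = λ^2 - 2λ + 17 = 0.
Eigenvalues λ = 1 ± 4i (complex conjugate pair).
For λ=1+4i: an eigenvector is (-2,1) - i(-1,1) = (-2 + i, 1 - i).
A real fundamental pair from Re and Im of e^((1+4i)t)v: X_1 = e^(t)(cos(4t)·(-2,1) + sin(4t)·(-1,1)), X_2 = e^(t)(sin(4t)·(-2,1) - cos(4t)·(-1,1)).
General solution: C_1X_1 + C_2X_2.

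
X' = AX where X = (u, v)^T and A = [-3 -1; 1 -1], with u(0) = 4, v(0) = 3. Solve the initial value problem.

u(t) = -7te^(-2t) + 4e^(-2t), v(t) = 7te^(-2t) + 3e^(-2t)

Coefficient matrix A = [[-3, -1], [1, -1]].
Characteristic polynomial det(A - λI) = λ^2 + 4λ + 4 = 0.
Single eigenvalue λ = -2 with algebraic multiplicity 2.
Eigenvector v = (-1,1); generalized eigenvector w with (A-λI)w=v is (1,0).
General solution: e^(-2t)[C_1·v + C_2·(t·v + w)].
Applying u(0)=4, v(0)=3 gives C_1=3, C_2=7.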